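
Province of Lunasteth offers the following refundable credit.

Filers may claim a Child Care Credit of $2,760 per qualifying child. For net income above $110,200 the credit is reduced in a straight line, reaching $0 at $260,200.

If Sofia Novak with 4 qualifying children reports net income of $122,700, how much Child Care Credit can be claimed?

$10,120

Child Care Credit: base = 4 × $2,760 = $11,040. $122,700 is $12,500 into a $150,000 phase-out range, leaving 137,500/150,000 of the credit: $11,040 × 137,500/150,000 = $10,120.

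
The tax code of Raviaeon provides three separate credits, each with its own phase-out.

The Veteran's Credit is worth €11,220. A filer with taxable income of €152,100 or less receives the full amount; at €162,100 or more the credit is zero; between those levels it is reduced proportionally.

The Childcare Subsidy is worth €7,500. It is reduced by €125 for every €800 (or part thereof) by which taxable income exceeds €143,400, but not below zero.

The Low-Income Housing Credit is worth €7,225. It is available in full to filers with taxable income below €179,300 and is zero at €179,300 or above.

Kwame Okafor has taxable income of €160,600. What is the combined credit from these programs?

Veteran's Credit: €160,600 is €8,500 into a €10,000 phase-out range, leaving 1,500/10,000 of the credit: €11,220 × 1,500/10,000 = €1,683.
Childcare Subsidy: income exceeds €143,400 by €17,200, which is 22 full-or-partial €800 increments; reduction = 22 × €125 = €2,750, leaving €4,750.
Low-Income Housing Credit: €160,600 is below the €179,300 cutoff, so the full €7,225 applies.
Total: €1,683 + €4,750 + €7,225 = €13,658.

€13,658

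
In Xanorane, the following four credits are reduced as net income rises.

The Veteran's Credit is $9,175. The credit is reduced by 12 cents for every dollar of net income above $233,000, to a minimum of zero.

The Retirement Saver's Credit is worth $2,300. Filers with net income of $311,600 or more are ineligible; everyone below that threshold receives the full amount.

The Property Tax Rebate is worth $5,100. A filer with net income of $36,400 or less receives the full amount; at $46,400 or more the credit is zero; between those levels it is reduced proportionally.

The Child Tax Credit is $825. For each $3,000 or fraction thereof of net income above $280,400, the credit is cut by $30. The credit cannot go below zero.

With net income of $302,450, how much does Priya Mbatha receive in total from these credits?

Veteran's Credit: 12% of the $69,450 excess over $233,000 is $8,334; credit = $9,175 − $8,334 = $841.
Retirement Saver's Credit: $302,450 is below the $311,600 cutoff, so the full $2,300 applies.
Property Tax Rebate: $302,450 is at or above $46,400, so the credit is $0.
Child Tax Credit: income exceeds $280,400 by $22,050, which is 8 full-or-partial $3,000 increments; reduction = 8 × $30 = $240, leaving $585.
Total: $841 + $2,300 + $0 + $585 = $3,726.

$3,726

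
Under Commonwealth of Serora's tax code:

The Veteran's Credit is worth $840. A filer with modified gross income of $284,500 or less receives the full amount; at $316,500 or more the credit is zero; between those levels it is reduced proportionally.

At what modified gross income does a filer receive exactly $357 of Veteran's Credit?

$357 is 357/840 of the full $840, so 483/840 of the $32,000 range has been used: income = $284,500 + $32,000 × 483/840 = $302,900.

$302,900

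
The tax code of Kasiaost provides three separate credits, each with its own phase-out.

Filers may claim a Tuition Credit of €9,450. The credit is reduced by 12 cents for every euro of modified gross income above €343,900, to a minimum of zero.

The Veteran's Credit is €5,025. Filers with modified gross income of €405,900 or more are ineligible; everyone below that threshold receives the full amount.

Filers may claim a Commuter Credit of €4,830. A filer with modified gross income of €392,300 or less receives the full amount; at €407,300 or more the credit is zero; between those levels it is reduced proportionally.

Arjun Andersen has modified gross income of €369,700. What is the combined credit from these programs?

Tuition Credit: 12% of the €25,800 excess over €343,900 is €3,096; credit = €9,450 − €3,096 = €6,354.
Veteran's Credit: €369,700 is below the €405,900 cutoff, so the full €5,025 applies.
Commuter Credit: €369,700 is at or below the €392,300 threshold, so the full €4,830 applies.
Total: €6,354 + €5,025 + €4,830 = €16,209.

€16,209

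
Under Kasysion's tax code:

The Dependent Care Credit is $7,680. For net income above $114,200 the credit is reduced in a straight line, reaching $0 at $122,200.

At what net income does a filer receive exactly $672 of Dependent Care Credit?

$672 is 672/7,680 of the full $7,680, so 7,008/7,680 of the $8,000 range has been used: income = $114,200 + $8,000 × 7,008/7,680 = $121,500.

$121,500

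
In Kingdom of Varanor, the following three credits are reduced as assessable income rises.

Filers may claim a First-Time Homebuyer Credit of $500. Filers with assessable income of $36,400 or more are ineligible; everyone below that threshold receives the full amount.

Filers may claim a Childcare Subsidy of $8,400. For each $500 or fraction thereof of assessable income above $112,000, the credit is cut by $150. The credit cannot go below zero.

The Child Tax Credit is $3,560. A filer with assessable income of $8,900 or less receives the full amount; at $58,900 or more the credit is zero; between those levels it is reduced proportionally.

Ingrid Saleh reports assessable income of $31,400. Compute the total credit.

First-Time Homebuyer Credit: $31,400 is below the $36,400 cutoff, so the full $500 applies.
Childcare Subsidy: $31,400 is at or below the $112,000 threshold, so the full $8,400 applies.
Child Tax Credit: $31,400 is $22,500 into a $50,000 phase-out range, leaving 27,500/50,000 of the credit: $3,560 × 27,500/50,000 = $1,958.
Total: $500 + $8,400 + $1,958 = $10,858.

$10,858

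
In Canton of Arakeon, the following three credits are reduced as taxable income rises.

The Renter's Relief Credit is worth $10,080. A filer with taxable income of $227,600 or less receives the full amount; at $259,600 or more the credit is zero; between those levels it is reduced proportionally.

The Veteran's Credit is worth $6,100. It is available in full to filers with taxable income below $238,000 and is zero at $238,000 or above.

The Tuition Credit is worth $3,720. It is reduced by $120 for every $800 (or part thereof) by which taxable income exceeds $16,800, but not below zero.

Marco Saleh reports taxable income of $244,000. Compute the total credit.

$4,914

Renter's Relief Credit: $244,000 is $16,400 into a $32,000 phase-out range, leaving 15,600/32,000 of the credit: $10,080 × 15,600/32,000 = $4,914.
Veteran's Credit: $244,000 meets or exceeds the $238,000 cutoff, so the credit is $0.
Tuition Credit: income exceeds $16,800 by $227,200 → 284 increments × $120 = $34,080 ≥ base, so the credit is $0.
Total: $4,914 + $0 + $0 = $4,914.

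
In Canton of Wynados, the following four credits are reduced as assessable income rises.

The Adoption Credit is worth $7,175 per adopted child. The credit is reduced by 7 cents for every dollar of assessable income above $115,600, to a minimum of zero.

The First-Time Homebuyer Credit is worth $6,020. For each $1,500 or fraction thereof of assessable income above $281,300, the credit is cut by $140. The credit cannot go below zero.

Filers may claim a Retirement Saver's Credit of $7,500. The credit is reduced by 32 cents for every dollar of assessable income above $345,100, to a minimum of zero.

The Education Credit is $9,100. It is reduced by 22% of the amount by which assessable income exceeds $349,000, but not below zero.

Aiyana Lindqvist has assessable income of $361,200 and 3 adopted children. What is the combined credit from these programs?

Adoption Credit: base = 3 × $7,175 = $21,525. 7% of the $245,600 excess over $115,600 is $17,192; credit = $21,525 − $17,192 = $4,333.
First-Time Homebuyer Credit: income exceeds $281,300 by $79,900 → 54 increments × $140 = $7,560 ≥ base, so the credit is $0.
Retirement Saver's Credit: 32% of the $16,100 excess over $345,100 is $5,152; credit = $7,500 − $5,152 = $2,348.
Education Credit: 22% of the $12,200 excess over $349,000 is $2,684; credit = $9,100 − $2,684 = $6,416.
Total: $4,333 + $0 + $2,348 + $6,416 = $13,097.

$13,097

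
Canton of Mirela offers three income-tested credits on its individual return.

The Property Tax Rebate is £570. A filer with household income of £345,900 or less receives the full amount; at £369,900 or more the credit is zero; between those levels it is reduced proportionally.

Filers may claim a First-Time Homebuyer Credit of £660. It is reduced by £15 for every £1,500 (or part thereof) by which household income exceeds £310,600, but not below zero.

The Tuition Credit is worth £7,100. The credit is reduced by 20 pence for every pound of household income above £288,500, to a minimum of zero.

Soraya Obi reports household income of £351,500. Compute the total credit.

£677

Property Tax Rebate: £351,500 is £5,600 into a £24,000 phase-out range, leaving 18,400/24,000 of the credit: £570 × 18,400/24,000 = £437.
First-Time Homebuyer Credit: income exceeds £310,600 by £40,900, which is 28 full-or-partial £1,500 increments; reduction = 28 × £15 = £420, leaving £240.
Tuition Credit: 20% of the £63,000 excess over £288,500 is £12,600 ≥ base, so the credit is £0.
Total: £437 + £240 + £0 = £677.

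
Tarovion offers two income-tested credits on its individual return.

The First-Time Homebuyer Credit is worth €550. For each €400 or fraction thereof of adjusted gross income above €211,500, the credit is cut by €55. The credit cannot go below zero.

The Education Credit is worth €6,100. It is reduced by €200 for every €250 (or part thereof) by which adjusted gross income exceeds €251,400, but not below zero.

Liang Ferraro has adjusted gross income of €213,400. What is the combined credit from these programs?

€6,375

First-Time Homebuyer Credit: income exceeds €211,500 by €1,900, which is 5 full-or-partial €400 increments; reduction = 5 × €55 = €275, leaving €275.
Education Credit: €213,400 is at or below the €251,400 threshold, so the full €6,100 applies.
Total: €275 + €6,100 = €6,375.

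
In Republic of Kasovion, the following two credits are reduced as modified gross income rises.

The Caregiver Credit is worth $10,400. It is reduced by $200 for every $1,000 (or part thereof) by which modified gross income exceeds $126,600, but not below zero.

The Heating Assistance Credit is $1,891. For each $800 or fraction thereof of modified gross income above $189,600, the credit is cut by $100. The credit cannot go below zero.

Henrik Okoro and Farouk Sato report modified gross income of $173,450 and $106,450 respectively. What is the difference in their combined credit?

Henrik ($173,450): Caregiver Credit: income exceeds $126,600 by $46,850, which is 47 full-or-partial $1,000 increments; reduction = 47 × $200 = $9,400, leaving $1,000. Heating Assistance Credit: $173,450 is at or below the $189,600 threshold, so the full $1,891 applies. total $1,000 + $1,891 = $2,891
Farouk ($106,450): Caregiver Credit: $106,450 is at or below the $126,600 threshold, so the full $10,400 applies. Heating Assistance Credit: $106,450 is at or below the $189,600 threshold, so the full $1,891 applies. total $10,400 + $1,891 = $12,291
Difference: |$2,891 − $12,291| = $9,400.

$9,400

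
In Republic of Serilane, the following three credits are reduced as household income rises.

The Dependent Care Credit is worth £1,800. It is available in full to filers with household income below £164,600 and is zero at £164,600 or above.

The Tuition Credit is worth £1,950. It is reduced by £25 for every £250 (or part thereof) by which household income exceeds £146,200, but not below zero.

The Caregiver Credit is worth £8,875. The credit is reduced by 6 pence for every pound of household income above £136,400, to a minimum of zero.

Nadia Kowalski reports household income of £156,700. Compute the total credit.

£10,357

Dependent Care Credit: £156,700 is below the £164,600 cutoff, so the full £1,800 applies.
Tuition Credit: income exceeds £146,200 by £10,500, which is 42 full-or-partial £250 increments; reduction = 42 × £25 = £1,050, leaving £900.
Caregiver Credit: 6% of the £20,300 excess over £136,400 is £1,218; credit = £8,875 − £1,218 = £7,657.
Total: £1,800 + £900 + £7,657 = £10,357.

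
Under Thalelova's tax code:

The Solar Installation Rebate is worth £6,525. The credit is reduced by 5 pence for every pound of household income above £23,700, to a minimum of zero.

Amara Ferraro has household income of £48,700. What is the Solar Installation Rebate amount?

£5,275

Solar Installation Rebate: 5% of the £25,000 excess over £23,700 is £1,250; credit = £6,525 − £1,250 = £5,275.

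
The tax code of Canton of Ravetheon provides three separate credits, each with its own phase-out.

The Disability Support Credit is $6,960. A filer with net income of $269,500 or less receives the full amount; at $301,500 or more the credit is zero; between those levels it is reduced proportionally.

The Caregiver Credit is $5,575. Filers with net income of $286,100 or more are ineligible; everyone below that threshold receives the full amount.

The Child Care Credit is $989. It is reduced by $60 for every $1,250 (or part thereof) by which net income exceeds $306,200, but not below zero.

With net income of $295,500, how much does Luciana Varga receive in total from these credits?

Disability Support Credit: $295,500 is $26,000 into a $32,000 phase-out range, leaving 6,000/32,000 of the credit: $6,960 × 6,000/32,000 = $1,305.
Caregiver Credit: $295,500 meets or exceeds the $286,100 cutoff, so the credit is $0.
Child Care Credit: $295,500 is at or below the $306,200 threshold, so the full $989 applies.
Total: $1,305 + $0 + $989 = $2,294.

$2,294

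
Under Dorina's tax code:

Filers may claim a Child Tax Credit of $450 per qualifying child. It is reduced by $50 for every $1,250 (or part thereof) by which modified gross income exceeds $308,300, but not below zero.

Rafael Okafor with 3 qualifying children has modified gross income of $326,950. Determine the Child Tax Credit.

$600

Child Tax Credit: base = 3 × $450 = $1,350. income exceeds $308,300 by $18,650, which is 15 full-or-partial $1,250 increments; reduction = 15 × $50 = $750, leaving $600.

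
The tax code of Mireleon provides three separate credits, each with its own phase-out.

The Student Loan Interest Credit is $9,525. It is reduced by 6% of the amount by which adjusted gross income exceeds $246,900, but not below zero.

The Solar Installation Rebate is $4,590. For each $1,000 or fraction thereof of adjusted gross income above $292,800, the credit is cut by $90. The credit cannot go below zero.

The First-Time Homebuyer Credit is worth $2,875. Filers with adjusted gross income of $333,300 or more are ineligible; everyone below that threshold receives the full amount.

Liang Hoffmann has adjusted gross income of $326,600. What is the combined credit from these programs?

$9,148

Student Loan Interest Credit: 6% of the $79,700 excess over $246,900 is $4,782; credit = $9,525 − $4,782 = $4,743.
Solar Installation Rebate: income exceeds $292,800 by $33,800, which is 34 full-or-partial $1,000 increments; reduction = 34 × $90 = $3,060, leaving $1,530.
First-Time Homebuyer Credit: $326,600 is below the $333,300 cutoff, so the full $2,875 applies.
Total: $4,743 + $1,530 + $2,875 = $9,148.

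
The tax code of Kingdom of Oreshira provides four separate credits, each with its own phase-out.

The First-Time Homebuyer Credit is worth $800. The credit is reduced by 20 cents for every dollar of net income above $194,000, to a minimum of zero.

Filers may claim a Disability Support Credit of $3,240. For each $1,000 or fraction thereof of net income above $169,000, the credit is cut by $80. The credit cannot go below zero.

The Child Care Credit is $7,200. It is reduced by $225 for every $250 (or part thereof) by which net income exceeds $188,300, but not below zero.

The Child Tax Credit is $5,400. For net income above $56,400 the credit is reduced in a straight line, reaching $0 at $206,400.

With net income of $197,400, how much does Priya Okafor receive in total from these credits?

$1,364

First-Time Homebuyer Credit: 20% of the $3,400 excess over $194,000 is $680; credit = $800 − $680 = $120.
Disability Support Credit: income exceeds $169,000 by $28,400, which is 29 full-or-partial $1,000 increments; reduction = 29 × $80 = $2,320, leaving $920.
Child Care Credit: income exceeds $188,300 by $9,100 → 37 increments × $225 = $8,325 ≥ base, so the credit is $0.
Child Tax Credit: $197,400 is $141,000 into a $150,000 phase-out range, leaving 9,000/150,000 of the credit: $5,400 × 9,000/150,000 = $324.
Total: $120 + $920 + $0 + $324 = $1,364.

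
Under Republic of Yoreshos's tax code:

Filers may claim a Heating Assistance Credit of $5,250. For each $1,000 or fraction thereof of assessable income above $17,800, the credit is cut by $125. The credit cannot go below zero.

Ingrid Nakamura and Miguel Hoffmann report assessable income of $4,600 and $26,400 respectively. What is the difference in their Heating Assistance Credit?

$1,125

Ingrid ($4,600): Heating Assistance Credit: $4,600 is at or below the $17,800 threshold, so the full $5,250 applies.
Miguel ($26,400): Heating Assistance Credit: income exceeds $17,800 by $8,600, which is 9 full-or-partial $1,000 increments; reduction = 9 × $125 = $1,125, leaving $4,125.
Difference: |$5,250 − $4,125| = $1,125.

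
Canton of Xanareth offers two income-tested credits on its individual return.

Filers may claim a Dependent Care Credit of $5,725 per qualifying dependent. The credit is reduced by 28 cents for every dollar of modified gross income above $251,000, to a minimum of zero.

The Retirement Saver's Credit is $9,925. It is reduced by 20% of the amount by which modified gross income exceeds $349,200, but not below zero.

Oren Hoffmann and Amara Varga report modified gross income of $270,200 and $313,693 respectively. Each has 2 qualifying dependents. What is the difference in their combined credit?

Oren ($270,200): Dependent Care Credit: base = 2 × $5,725 = $11,450. 28% of the $19,200 excess over $251,000 is $5,376; credit = $11,450 − $5,376 = $6,074. Retirement Saver's Credit: $270,200 is at or below the $349,200 threshold, so the full $9,925 applies. total $6,074 + $9,925 = $15,999
Amara ($313,693): Dependent Care Credit: base = 2 × $5,725 = $11,450. 28% of the $62,693 excess over $251,000 is $17,554.04 ≥ base, so the credit is $0. Retirement Saver's Credit: $313,693 is at or below the $349,200 threshold, so the full $9,925 applies. total $0 + $9,925 = $9,925
Difference: |$15,999 − $9,925| = $6,074.

$6,074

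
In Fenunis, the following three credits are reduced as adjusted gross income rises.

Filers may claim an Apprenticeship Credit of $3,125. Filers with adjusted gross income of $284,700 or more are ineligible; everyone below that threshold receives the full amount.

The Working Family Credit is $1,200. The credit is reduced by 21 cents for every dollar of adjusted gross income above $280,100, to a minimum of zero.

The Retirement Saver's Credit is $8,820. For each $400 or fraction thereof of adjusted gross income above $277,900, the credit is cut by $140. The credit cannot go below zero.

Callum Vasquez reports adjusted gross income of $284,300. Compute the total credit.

Apprenticeship Credit: $284,300 is below the $284,700 cutoff, so the full $3,125 applies.
Working Family Credit: 21% of the $4,200 excess over $280,100 is $882; credit = $1,200 − $882 = $318.
Retirement Saver's Credit: income exceeds $277,900 by $6,400, which is 16 full-or-partial $400 increments; reduction = 16 × $140 = $2,240, leaving $6,580.
Total: $3,125 + $318 + $6,580 = $10,023.

$10,023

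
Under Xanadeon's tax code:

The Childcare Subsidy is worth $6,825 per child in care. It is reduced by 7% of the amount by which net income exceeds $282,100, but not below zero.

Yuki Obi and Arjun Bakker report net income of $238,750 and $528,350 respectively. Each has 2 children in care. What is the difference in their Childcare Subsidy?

$13,650

Yuki ($238,750): Childcare Subsidy: base = 2 × $6,825 = $13,650. $238,750 is at or below the $282,100 threshold, so the full $13,650 applies.
Arjun ($528,350): Childcare Subsidy: base = 2 × $6,825 = $13,650. 7% of the $246,250 excess over $282,100 is $17,237.50 ≥ base, so the credit is $0.
Difference: |$13,650 − $0| = $13,650.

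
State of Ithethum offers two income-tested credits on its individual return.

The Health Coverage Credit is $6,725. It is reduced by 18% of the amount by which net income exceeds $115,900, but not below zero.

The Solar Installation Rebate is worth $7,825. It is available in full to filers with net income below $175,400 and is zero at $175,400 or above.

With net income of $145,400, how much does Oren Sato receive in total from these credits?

Health Coverage Credit: 18% of the $29,500 excess over $115,900 is $5,310; credit = $6,725 − $5,310 = $1,415.
Solar Installation Rebate: $145,400 is below the $175,400 cutoff, so the full $7,825 applies.
Total: $1,415 + $7,825 = $9,240.

$9,240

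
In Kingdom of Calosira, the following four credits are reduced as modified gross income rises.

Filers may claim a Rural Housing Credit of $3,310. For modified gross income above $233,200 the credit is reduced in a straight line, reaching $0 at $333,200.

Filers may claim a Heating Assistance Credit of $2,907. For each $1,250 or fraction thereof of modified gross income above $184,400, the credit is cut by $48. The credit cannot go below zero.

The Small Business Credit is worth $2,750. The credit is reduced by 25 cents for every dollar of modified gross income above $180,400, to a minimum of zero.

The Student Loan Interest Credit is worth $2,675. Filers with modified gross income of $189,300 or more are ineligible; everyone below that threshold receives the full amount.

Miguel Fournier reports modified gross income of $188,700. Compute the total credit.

Rural Housing Credit: $188,700 is at or below the $233,200 threshold, so the full $3,310 applies.
Heating Assistance Credit: income exceeds $184,400 by $4,300, which is 4 full-or-partial $1,250 increments; reduction = 4 × $48 = $192, leaving $2,715.
Small Business Credit: 25% of the $8,300 excess over $180,400 is $2,075; credit = $2,750 − $2,075 = $675.
Student Loan Interest Credit: $188,700 is below the $189,300 cutoff, so the full $2,675 applies.
Total: $3,310 + $2,715 + $675 + $2,675 = $9,375.

$9,375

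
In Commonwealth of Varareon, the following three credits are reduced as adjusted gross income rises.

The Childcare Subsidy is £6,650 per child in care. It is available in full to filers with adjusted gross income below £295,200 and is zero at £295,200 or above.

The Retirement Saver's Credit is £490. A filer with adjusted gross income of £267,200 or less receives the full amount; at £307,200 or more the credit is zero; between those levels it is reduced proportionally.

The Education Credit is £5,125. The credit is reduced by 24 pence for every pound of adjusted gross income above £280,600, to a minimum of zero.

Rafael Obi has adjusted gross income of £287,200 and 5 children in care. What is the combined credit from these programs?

£37,036

Childcare Subsidy: base = 5 × £6,650 = £33,250. £287,200 is below the £295,200 cutoff, so the full £33,250 applies.
Retirement Saver's Credit: £287,200 is £20,000 into a £40,000 phase-out range, leaving 20,000/40,000 of the credit: £490 × 20,000/40,000 = £245.
Education Credit: 24% of the £6,600 excess over £280,600 is £1,584; credit = £5,125 − £1,584 = £3,541.
Total: £33,250 + £245 + £3,541 = £37,036.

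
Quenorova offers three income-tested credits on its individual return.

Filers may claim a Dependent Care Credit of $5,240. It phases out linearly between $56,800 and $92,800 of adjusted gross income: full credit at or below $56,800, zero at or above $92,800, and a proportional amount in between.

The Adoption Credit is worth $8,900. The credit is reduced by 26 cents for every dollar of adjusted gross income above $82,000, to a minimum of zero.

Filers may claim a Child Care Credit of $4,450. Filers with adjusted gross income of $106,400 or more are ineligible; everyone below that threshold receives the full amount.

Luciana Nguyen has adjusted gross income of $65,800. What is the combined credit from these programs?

Dependent Care Credit: $65,800 is $9,000 into a $36,000 phase-out range, leaving 27,000/36,000 of the credit: $5,240 × 27,000/36,000 = $3,930.
Adoption Credit: $65,800 is at or below the $82,000 threshold, so the full $8,900 applies.
Child Care Credit: $65,800 is below the $106,400 cutoff, so the full $4,450 applies.
Total: $3,930 + $8,900 + $4,450 = $17,280.

$17,280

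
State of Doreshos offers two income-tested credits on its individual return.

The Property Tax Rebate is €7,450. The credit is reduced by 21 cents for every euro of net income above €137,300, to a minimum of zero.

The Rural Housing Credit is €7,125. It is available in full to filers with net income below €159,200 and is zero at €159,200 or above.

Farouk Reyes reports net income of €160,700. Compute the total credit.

Property Tax Rebate: 21% of the €23,400 excess over €137,300 is €4,914; credit = €7,450 − €4,914 = €2,536.
Rural Housing Credit: €160,700 meets or exceeds the €159,200 cutoff, so the credit is €0.
Total: €2,536 + €0 = €2,536.

€2,536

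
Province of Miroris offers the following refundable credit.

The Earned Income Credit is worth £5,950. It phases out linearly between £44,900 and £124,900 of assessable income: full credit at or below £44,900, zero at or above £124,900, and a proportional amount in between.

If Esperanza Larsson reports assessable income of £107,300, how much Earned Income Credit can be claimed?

Earned Income Credit: £107,300 is £62,400 into a £80,000 phase-out range, leaving 17,600/80,000 of the credit: £5,950 × 17,600/80,000 = £1,309.

£1,309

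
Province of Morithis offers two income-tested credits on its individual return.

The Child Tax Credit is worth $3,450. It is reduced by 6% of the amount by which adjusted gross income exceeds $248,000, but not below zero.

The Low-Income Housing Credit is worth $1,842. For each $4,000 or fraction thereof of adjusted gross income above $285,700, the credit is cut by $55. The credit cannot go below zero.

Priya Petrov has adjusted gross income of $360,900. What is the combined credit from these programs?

$797

Child Tax Credit: 6% of the $112,900 excess over $248,000 is $6,774 ≥ base, so the credit is $0.
Low-Income Housing Credit: income exceeds $285,700 by $75,200, which is 19 full-or-partial $4,000 increments; reduction = 19 × $55 = $1,045, leaving $797.
Total: $0 + $797 = $797.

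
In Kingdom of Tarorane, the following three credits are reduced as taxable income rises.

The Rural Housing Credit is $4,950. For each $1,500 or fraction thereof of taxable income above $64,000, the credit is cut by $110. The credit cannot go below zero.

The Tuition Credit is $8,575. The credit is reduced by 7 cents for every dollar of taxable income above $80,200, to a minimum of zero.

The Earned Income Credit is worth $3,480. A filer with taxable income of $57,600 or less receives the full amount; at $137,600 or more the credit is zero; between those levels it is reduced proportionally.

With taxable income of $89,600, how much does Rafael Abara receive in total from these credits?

$12,975

Rural Housing Credit: income exceeds $64,000 by $25,600, which is 18 full-or-partial $1,500 increments; reduction = 18 × $110 = $1,980, leaving $2,970.
Tuition Credit: 7% of the $9,400 excess over $80,200 is $658; credit = $8,575 − $658 = $7,917.
Earned Income Credit: $89,600 is $32,000 into a $80,000 phase-out range, leaving 48,000/80,000 of the credit: $3,480 × 48,000/80,000 = $2,088.
Total: $2,970 + $7,917 + $2,088 = $12,975.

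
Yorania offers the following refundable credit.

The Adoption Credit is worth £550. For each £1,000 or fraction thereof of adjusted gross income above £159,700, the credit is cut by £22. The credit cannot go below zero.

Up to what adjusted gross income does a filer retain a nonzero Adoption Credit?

£183,700

After 24 increments the reduction is 24 × £22 = £528, leaving £22; one more increment wipes it out. Increment 24 ends at excess 24 × £1,000 = £24,000, so the highest qualifying income is £159,700 + £24,000 = £183,700.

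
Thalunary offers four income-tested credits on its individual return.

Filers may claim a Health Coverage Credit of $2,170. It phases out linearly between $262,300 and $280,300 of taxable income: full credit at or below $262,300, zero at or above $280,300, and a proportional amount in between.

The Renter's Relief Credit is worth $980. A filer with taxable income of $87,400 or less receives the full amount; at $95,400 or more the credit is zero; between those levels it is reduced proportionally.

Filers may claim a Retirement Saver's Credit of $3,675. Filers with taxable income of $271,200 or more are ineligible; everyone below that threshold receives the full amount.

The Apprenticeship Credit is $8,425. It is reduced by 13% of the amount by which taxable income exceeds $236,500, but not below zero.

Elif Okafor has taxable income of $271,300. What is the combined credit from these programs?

$4,986

Health Coverage Credit: $271,300 is $9,000 into a $18,000 phase-out range, leaving 9,000/18,000 of the credit: $2,170 × 9,000/18,000 = $1,085.
Renter's Relief Credit: $271,300 is at or above $95,400, so the credit is $0.
Retirement Saver's Credit: $271,300 meets or exceeds the $271,200 cutoff, so the credit is $0.
Apprenticeship Credit: 13% of the $34,800 excess over $236,500 is $4,524; credit = $8,425 − $4,524 = $3,901.
Total: $1,085 + $0 + $0 + $3,901 = $4,986.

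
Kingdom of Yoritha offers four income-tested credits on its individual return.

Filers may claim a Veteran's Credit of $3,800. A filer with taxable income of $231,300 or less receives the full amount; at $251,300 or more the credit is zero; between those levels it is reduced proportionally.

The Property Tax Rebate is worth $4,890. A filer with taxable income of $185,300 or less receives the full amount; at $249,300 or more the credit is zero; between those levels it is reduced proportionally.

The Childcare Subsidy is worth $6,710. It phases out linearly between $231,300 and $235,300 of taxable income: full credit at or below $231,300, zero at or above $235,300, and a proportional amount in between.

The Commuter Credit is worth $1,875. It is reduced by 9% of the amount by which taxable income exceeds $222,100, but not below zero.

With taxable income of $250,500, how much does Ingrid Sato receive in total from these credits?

$152

Veteran's Credit: $250,500 is $19,200 into a $20,000 phase-out range, leaving 800/20,000 of the credit: $3,800 × 800/20,000 = $152.
Property Tax Rebate: $250,500 is at or above $249,300, so the credit is $0.
Childcare Subsidy: $250,500 is at or above $235,300, so the credit is $0.
Commuter Credit: 9% of the $28,400 excess over $222,100 is $2,556 ≥ base, so the credit is $0.
Total: $152 + $0 + $0 + $0 = $152.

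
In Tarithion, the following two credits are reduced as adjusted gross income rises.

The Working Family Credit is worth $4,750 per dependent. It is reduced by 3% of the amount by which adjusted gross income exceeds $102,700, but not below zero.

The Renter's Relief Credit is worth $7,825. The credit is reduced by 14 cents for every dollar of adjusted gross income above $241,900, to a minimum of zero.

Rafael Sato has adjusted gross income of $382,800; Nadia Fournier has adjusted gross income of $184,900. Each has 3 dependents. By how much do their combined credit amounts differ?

Rafael ($382,800): Working Family Credit: base = 3 × $4,750 = $14,250. 3% of the $280,100 excess over $102,700 is $8,403; credit = $14,250 − $8,403 = $5,847. Renter's Relief Credit: 14% of the $140,900 excess over $241,900 is $19,726 ≥ base, so the credit is $0. total $5,847 + $0 = $5,847
Nadia ($184,900): Working Family Credit: base = 3 × $4,750 = $14,250. 3% of the $82,200 excess over $102,700 is $2,466; credit = $14,250 − $2,466 = $11,784. Renter's Relief Credit: $184,900 is at or below the $241,900 threshold, so the full $7,825 applies. total $11,784 + $7,825 = $19,609
Difference: |$5,847 − $19,609| = $13,762.

$13,762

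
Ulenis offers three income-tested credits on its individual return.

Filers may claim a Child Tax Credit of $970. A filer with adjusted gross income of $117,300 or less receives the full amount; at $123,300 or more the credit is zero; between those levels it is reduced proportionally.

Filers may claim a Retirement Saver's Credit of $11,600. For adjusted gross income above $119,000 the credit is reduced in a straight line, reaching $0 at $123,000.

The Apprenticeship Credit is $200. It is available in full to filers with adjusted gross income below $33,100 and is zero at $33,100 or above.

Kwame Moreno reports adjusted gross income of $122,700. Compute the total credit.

Child Tax Credit: $122,700 is $5,400 into a $6,000 phase-out range, leaving 600/6,000 of the credit: $970 × 600/6,000 = $97.
Retirement Saver's Credit: $122,700 is $3,700 into a $4,000 phase-out range, leaving 300/4,000 of the credit: $11,600 × 300/4,000 = $870.
Apprenticeship Credit: $122,700 meets or exceeds the $33,100 cutoff, so the credit is $0.
Total: $97 + $870 + $0 = $967.

$967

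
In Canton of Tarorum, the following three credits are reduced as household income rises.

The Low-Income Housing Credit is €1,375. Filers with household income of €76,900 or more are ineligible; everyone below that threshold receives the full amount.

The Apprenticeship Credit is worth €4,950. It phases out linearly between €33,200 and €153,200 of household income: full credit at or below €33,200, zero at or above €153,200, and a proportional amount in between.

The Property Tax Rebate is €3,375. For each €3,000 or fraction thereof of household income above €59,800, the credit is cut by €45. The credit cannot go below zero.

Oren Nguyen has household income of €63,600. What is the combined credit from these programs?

Low-Income Housing Credit: €63,600 is below the €76,900 cutoff, so the full €1,375 applies.
Apprenticeship Credit: €63,600 is €30,400 into a €120,000 phase-out range, leaving 89,600/120,000 of the credit: €4,950 × 89,600/120,000 = €3,696.
Property Tax Rebate: income exceeds €59,800 by €3,800, which is 2 full-or-partial €3,000 increments; reduction = 2 × €45 = €90, leaving €3,285.
Total: €1,375 + €3,696 + €3,285 = €8,356.

€8,356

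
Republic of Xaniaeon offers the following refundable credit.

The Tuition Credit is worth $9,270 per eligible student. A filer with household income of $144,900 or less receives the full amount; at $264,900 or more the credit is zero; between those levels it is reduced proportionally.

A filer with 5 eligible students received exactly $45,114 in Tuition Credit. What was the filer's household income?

Full credit = 5 × $9,270 = $46,350.
$45,114 is 45,114/46,350 of the full $46,350, so 1,236/46,350 of the $120,000 range has been used: income = $144,900 + $120,000 × 1,236/46,350 = $148,100.

$148,100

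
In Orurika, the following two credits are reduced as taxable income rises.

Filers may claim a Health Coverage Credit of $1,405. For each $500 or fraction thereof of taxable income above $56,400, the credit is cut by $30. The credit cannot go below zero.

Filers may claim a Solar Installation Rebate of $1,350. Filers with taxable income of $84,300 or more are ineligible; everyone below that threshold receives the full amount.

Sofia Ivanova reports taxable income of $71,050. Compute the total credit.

Health Coverage Credit: income exceeds $56,400 by $14,650, which is 30 full-or-partial $500 increments; reduction = 30 × $30 = $900, leaving $505.
Solar Installation Rebate: $71,050 is below the $84,300 cutoff, so the full $1,350 applies.
Total: $505 + $1,350 = $1,855.

$1,855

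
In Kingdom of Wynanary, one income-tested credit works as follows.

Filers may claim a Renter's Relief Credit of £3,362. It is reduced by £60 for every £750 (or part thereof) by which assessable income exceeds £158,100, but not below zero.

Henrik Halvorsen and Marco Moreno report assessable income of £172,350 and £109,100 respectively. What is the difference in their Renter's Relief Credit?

£1,140

Henrik (£172,350): Renter's Relief Credit: income exceeds £158,100 by £14,250, which is 19 full-or-partial £750 increments; reduction = 19 × £60 = £1,140, leaving £2,222.
Marco (£109,100): Renter's Relief Credit: £109,100 is at or below the £158,100 threshold, so the full £3,362 applies.
Difference: |£2,222 − £3,362| = £1,140.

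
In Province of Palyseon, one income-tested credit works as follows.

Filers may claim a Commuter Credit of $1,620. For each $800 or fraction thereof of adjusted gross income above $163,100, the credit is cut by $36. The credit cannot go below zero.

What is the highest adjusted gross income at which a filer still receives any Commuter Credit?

After 44 increments the reduction is 44 × $36 = $1,584, leaving $36; one more increment wipes it out. Increment 44 ends at excess 44 × $800 = $35,200, so the highest qualifying income is $163,100 + $35,200 = $198,300.

$198,300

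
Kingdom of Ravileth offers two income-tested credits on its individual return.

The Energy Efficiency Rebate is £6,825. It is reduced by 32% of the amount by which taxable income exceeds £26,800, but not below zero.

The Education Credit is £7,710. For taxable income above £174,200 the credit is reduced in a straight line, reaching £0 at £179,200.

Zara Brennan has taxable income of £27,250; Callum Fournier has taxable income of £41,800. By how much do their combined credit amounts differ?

£4,656

Zara (£27,250): Energy Efficiency Rebate: 32% of the £450 excess over £26,800 is £144; credit = £6,825 − £144 = £6,681. Education Credit: £27,250 is at or below the £174,200 threshold, so the full £7,710 applies. total £6,681 + £7,710 = £14,391
Callum (£41,800): Energy Efficiency Rebate: 32% of the £15,000 excess over £26,800 is £4,800; credit = £6,825 − £4,800 = £2,025. Education Credit: £41,800 is at or below the £174,200 threshold, so the full £7,710 applies. total £2,025 + £7,710 = £9,735
Difference: |£14,391 − £9,735| = £4,656.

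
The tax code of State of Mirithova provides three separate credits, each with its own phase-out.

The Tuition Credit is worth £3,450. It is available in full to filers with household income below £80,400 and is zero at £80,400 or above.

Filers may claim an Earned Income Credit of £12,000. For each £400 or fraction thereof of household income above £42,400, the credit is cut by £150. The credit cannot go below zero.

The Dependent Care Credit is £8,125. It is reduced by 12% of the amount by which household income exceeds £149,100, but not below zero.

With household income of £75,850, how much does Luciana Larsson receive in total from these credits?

Tuition Credit: £75,850 is below the £80,400 cutoff, so the full £3,450 applies.
Earned Income Credit: income exceeds £42,400 by £33,450 → 84 increments × £150 = £12,600 ≥ base, so the credit is £0.
Dependent Care Credit: £75,850 is at or below the £149,100 threshold, so the full £8,125 applies.
Total: £3,450 + £0 + £8,125 = £11,575.

£11,575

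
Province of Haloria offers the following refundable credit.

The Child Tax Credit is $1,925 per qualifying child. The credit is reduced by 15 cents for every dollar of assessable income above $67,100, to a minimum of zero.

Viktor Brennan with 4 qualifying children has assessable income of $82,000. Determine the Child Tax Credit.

$5,465

Child Tax Credit: base = 4 × $1,925 = $7,700. 15% of the $14,900 excess over $67,100 is $2,235; credit = $7,700 − $2,235 = $5,465.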